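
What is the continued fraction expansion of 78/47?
[1; 1, 1, 1, 15]

Euclidean algorithm steps:
78 = 1 × 47 + 31
47 = 1 × 31 + 16
31 = 1 × 16 + 15
16 = 1 × 15 + 1
15 = 15 × 1 + 0
Continued fraction: [1; 1, 1, 1, 15]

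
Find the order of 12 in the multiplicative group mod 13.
2

13 is prime, so ord(12) divides φ(13) = 12.
Divisors of 12: 1, 2, 3, 4, 6, 12.
Repeated squaring: 12^1 ≡ 12, 12^2 ≡ 1, 12^4 ≡ 1, 12^8 ≡ 1 (mod 13).
Test 12^d mod 13 for each divisor d in increasing order:
12^1 ≡ 12
12^2 ≡ 1  ← first divisor giving 1
The order is 2.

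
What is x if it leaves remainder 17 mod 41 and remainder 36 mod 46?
1370

Using Chinese Remainder Theorem:
M = 41 × 46 = 1886
M1 = 46, M2 = 41
y1 = 46^(-1) mod 41 = 33
y2 = 41^(-1) mod 46 = 9
x = (17×46×33 + 36×41×9) mod 1886 = 1370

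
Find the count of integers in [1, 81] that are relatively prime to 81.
54

81 = 3^4
φ(n) = n × ∏(1 - 1/p) for each prime p dividing n
φ(81) = 81 × (1 - 1/3) = 54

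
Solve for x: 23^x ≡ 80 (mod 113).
107

Baby-step giant-step with step n = ⌈√113⌉ = 11.
Baby steps 23^j mod 113 (j:value) for j=0..10: 0:1, 1:23, 2:77, 3:76, 4:53, 5:89, 6:13, 7:73, 8:97, 9:84, 10:11.
Giant-step multiplier: 23^(-11) ≡ 23^(112-11) = 23^101 ≡ 67 (mod 113).
Giant steps γ_i = 80·67^i mod 113: γ_0=80, γ_1=49, γ_2=6, γ_3=63, γ_4=40, γ_5=81, γ_6=3, γ_7=88, γ_8=20, γ_9=97 (in table at j=8).
x = i·n + j = 9·11 + 8 = 107.
Check: 23^107 ≡ 80 (mod 113).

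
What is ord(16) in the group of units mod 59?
29

59 is prime, so ord(16) divides φ(59) = 58.
Divisors of 58: 1, 2, 29, 58.
Repeated squaring: 16^1 ≡ 16, 16^2 ≡ 20, 16^4 ≡ 46, 16^8 ≡ 51, 16^16 ≡ 5, 16^32 ≡ 25 (mod 59).
Test 16^d mod 59 for each divisor d in increasing order:
16^1 ≡ 16
16^2 ≡ 20
16^29 = 16^16·16^8·16^4·16^1 ≡ 1  ← first divisor giving 1
The order is 29.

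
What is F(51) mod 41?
7

Matrix identity: Q^n = [[F_(n+1), F_n], [F_n, F_(n-1)]] with Q = [[1,1],[1,0]].
n = 51 = 110011₂. Square-and-multiply, entries mod 41:
Q^1 = [[1,1],[1,0]]
Q^3 = (Q^1)²·Q = [[3,2],[2,1]]
Q^6 = (Q^3)² = [[13,8],[8,5]]
Q^12 = (Q^6)² = [[28,21],[21,7]]
Q^25 = (Q^12)²·Q = [[33,36],[36,38]]
Q^51 = (Q^25)²·Q = [[21,7],[7,14]]
F_51 mod 41 = Q^51[0][1] = 7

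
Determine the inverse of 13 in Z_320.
197

gcd(13, 320) = 1, so the inverse exists.
Extended Euclidean algorithm on (320, 13):
320 = 24 × 13 + 8  ⟹  8 = (1)·320 + (-24)·13
13 = 1 × 8 + 5  ⟹  5 = (-1)·320 + (25)·13
8 = 1 × 5 + 3  ⟹  3 = (2)·320 + (-49)·13
5 = 1 × 3 + 2  ⟹  2 = (-3)·320 + (74)·13
3 = 1 × 2 + 1  ⟹  1 = (5)·320 + (-123)·13
So (-123)·13 ≡ 1 (mod 320), i.e. 13^(-1) ≡ -123 ≡ 197 (mod 320).
Check: 13 × 197 = 2561 ≡ 1 (mod 320)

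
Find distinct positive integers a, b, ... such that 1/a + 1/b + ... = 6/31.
1/6 + 1/38 + 1/1767

Greedy algorithm:
6/31: ceiling(31/6) = 6, use 1/6
5/186: ceiling(186/5) = 38, use 1/38
1/1767: ceiling(1767/1) = 1767, use 1/1767
Result: 6/31 = 1/6 + 1/38 + 1/1767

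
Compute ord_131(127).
130

131 is prime, so ord(127) divides φ(131) = 130.
Divisors of 130: 1, 2, 5, 10, 13, 26, 65, 130.
Repeated squaring: 127^1 ≡ 127, 127^2 ≡ 16, 127^4 ≡ 125, 127^8 ≡ 36, 127^16 ≡ 117, 127^32 ≡ 65, 127^64 ≡ 33, 127^128 ≡ 41 (mod 131).
Test 127^d mod 131 for each divisor d in increasing order:
127^1 ≡ 127
127^2 ≡ 16
127^5 = 127^4·127^1 ≡ 24
127^10 = 127^8·127^2 ≡ 52
127^13 = 127^8·127^4·127^1 ≡ 78
127^26 = 127^16·127^8·127^2 ≡ 58
127^65 = 127^64·127^1 ≡ 130
127^130 = 127^128·127^2 ≡ 1  ← first divisor giving 1
The order is 130.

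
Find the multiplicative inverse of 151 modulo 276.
223

gcd(151, 276) = 1, so the inverse exists.
Extended Euclidean algorithm on (276, 151):
276 = 1 × 151 + 125  ⟹  125 = (1)·276 + (-1)·151
151 = 1 × 125 + 26  ⟹  26 = (-1)·276 + (2)·151
125 = 4 × 26 + 21  ⟹  21 = (5)·276 + (-9)·151
26 = 1 × 21 + 5  ⟹  5 = (-6)·276 + (11)·151
21 = 4 × 5 + 1  ⟹  1 = (29)·276 + (-53)·151
So (-53)·151 ≡ 1 (mod 276), i.e. 151^(-1) ≡ -53 ≡ 223 (mod 276).
Check: 151 × 223 = 33673 ≡ 1 (mod 276)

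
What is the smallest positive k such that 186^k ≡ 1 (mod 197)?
196

197 is prime, so ord(186) divides φ(197) = 196.
Divisors of 196: 1, 2, 4, 7, 14, 28, 49, 98, 196.
Repeated squaring: 186^1 ≡ 186, 186^2 ≡ 121, 186^4 ≡ 63, 186^8 ≡ 29, 186^16 ≡ 53, 186^32 ≡ 51, 186^64 ≡ 40, 186^128 ≡ 24 (mod 197).
Test 186^d mod 197 for each divisor d in increasing order:
186^1 ≡ 186
186^2 ≡ 121
186^4 ≡ 63
186^7 = 186^4·186^2·186^1 ≡ 69
186^14 = 186^8·186^4·186^2 ≡ 33
186^28 = 186^16·186^8·186^4 ≡ 104
186^49 = 186^32·186^16·186^1 ≡ 14
186^98 = 186^64·186^32·186^2 ≡ 196
186^196 = 186^128·186^64·186^4 ≡ 1  ← first divisor giving 1
The order is 196.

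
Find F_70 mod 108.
107

Matrix identity: Q^n = [[F_(n+1), F_n], [F_n, F_(n-1)]] with Q = [[1,1],[1,0]].
n = 70 = 1000110₂. Square-and-multiply, entries mod 108:
Q^1 = [[1,1],[1,0]]
Q^2 = (Q^1)² = [[2,1],[1,1]]
Q^4 = (Q^2)² = [[5,3],[3,2]]
Q^8 = (Q^4)² = [[34,21],[21,13]]
Q^17 = (Q^8)²·Q = [[100,85],[85,15]]
Q^35 = (Q^17)²·Q = [[0,53],[53,55]]
Q^70 = (Q^35)² = [[1,107],[107,2]]
F_70 mod 108 = Q^70[0][1] = 107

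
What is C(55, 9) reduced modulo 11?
0

Using Lucas' theorem:
Write n=55 and k=9 in base 11:
n in base 11: [5, 0]
k in base 11: [0, 9]
C(55,9) mod 11 = ∏ C(n_i, k_i) mod 11
Digit binomials (mod 11): C(5,0) = 1; C(0,9) = 0 (k_i > n_i)
Product: 1 × 0 = 0 ≡ 0 (mod 11)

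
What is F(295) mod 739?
120

Matrix identity: Q^n = [[F_(n+1), F_n], [F_n, F_(n-1)]] with Q = [[1,1],[1,0]].
n = 295 = 100100111₂. Square-and-multiply, entries mod 739:
Q^1 = [[1,1],[1,0]]
Q^2 = (Q^1)² = [[2,1],[1,1]]
Q^4 = (Q^2)² = [[5,3],[3,2]]
Q^9 = (Q^4)²·Q = [[55,34],[34,21]]
Q^18 = (Q^9)² = [[486,367],[367,119]]
Q^36 = (Q^18)² = [[646,335],[335,311]]
Q^73 = (Q^36)²·Q = [[286,417],[417,608]]
Q^147 = (Q^73)²·Q = [[333,730],[730,342]]
Q^295 = (Q^147)²·Q = [[696,120],[120,576]]
F_295 mod 739 = Q^295[0][1] = 120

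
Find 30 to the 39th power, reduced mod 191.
30

Repeated squaring. Binary of 39 = 100111.
30^1 ≡ 30 (mod 191); 30^2 ≡ 136 (mod 191); 30^4 ≡ 160 (mod 191); 30^8 ≡ 6 (mod 191); 30^16 ≡ 36 (mod 191); 30^32 ≡ 150 (mod 191)
30^39 = 30^1 × 30^2 × 30^4 × 30^32 ≡ 30 (mod 191)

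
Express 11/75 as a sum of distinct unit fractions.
1/7 + 1/263 + 1/138075

Greedy algorithm:
11/75: ceiling(75/11) = 7, use 1/7
2/525: ceiling(525/2) = 263, use 1/263
1/138075: ceiling(138075/1) = 138075, use 1/138075
Result: 11/75 = 1/7 + 1/263 + 1/138075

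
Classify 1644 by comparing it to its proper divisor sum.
abundant

Proper divisors of 1644: sum = 1 + 2 + 3 + 4 + 6 + 12 + 137 + 274 + 411 + 548 + 822 = 2220
Since 2220 > 1644, 1644 is abundant.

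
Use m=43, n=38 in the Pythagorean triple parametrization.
(405, 3268, 3293)

Euclid's formula: a = m² - n², b = 2mn, c = m² + n²
m = 43, n = 38
a = 43² - 38² = 1849 - 1444 = 405
b = 2 × 43 × 38 = 3268
c = 43² + 38² = 1849 + 1444 = 3293
Verification: 405² + 3268² = 164025 + 10679824 = 10843849 = 3293² ✓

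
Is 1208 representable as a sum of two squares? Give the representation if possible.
Not possible

Factorization: 1208 = 2^3 × 151
By Fermat: n is sum of two squares iff every prime p ≡ 3 (mod 4) appears to even power.
Prime(s) ≡ 3 (mod 4) with odd exponent: [(151, 1)]
Therefore 1208 cannot be expressed as a² + b².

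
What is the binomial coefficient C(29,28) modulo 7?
1

Using Lucas' theorem:
Write n=29 and k=28 in base 7:
n in base 7: [4, 1]
k in base 7: [4, 0]
C(29,28) mod 7 = ∏ C(n_i, k_i) mod 7
Digit binomials (mod 7): C(4,4) = 1; C(1,0) = 1
Product: 1 × 1 = 1 ≡ 1 (mod 7)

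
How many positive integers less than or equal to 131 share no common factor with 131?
130

131 = 131
φ(n) = n × ∏(1 - 1/p) for each prime p dividing n
φ(131) = 131 × (1 - 1/131) = 130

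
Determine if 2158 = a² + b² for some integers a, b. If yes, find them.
Not possible

Factorization: 2158 = 2 × 13 × 83
By Fermat: n is sum of two squares iff every prime p ≡ 3 (mod 4) appears to even power.
Prime(s) ≡ 3 (mod 4) with odd exponent: [(83, 1)]
Therefore 2158 cannot be expressed as a² + b².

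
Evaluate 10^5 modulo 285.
250

Repeated squaring. Binary of 5 = 101.
10^1 ≡ 10 (mod 285); 10^2 ≡ 100 (mod 285); 10^4 ≡ 25 (mod 285)
10^5 = 10^1 × 10^4 ≡ 250 (mod 285)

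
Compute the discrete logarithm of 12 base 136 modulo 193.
56

Baby-step giant-step with step n = ⌈√193⌉ = 14.
Baby steps 136^j mod 193 (j:value) for j=0..13: 0:1, 1:136, 2:161, 3:87, 4:59, 5:111, 6:42, 7:115, 8:7, 9:180, 10:162, 11:30, 12:27, 13:5.
Giant-step multiplier: 136^(-14) ≡ 136^(192-14) = 136^178 ≡ 86 (mod 193).
Giant steps γ_i = 12·86^i mod 193: γ_0=12, γ_1=67, γ_2=165, γ_3=101, γ_4=1 (in table at j=0).
x = i·n + j = 4·14 + 0 = 56.
Check: 136^56 ≡ 12 (mod 193).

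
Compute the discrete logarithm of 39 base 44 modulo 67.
28

Baby-step giant-step with step n = ⌈√67⌉ = 9.
Baby steps 44^j mod 67 (j:value) for j=0..8: 0:1, 1:44, 2:60, 3:27, 4:49, 5:12, 6:59, 7:50, 8:56.
Giant-step multiplier: 44^(-9) ≡ 44^(66-9) = 44^57 ≡ 58 (mod 67).
Giant steps γ_i = 39·58^i mod 67: γ_0=39, γ_1=51, γ_2=10, γ_3=44 (in table at j=1).
x = i·n + j = 3·9 + 1 = 28.
Check: 44^28 ≡ 39 (mod 67).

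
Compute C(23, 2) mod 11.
0

Using Lucas' theorem:
Write n=23 and k=2 in base 11:
n in base 11: [2, 1]
k in base 11: [0, 2]
C(23,2) mod 11 = ∏ C(n_i, k_i) mod 11
Digit binomials (mod 11): C(2,0) = 1; C(1,2) = 0 (k_i > n_i)
Product: 1 × 0 = 0 ≡ 0 (mod 11)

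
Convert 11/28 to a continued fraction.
[0; 2, 1, 1, 5]

Euclidean algorithm steps:
11 = 0 × 28 + 11
28 = 2 × 11 + 6
11 = 1 × 6 + 5
6 = 1 × 5 + 1
5 = 5 × 1 + 0
Continued fraction: [0; 2, 1, 1, 5]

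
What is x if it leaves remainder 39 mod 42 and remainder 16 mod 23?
39

Using Chinese Remainder Theorem:
M = 42 × 23 = 966
M1 = 23, M2 = 42
y1 = 23^(-1) mod 42 = 11
y2 = 42^(-1) mod 23 = 17
x = (39×23×11 + 16×42×17) mod 966 = 39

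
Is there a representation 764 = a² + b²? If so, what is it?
Not possible

Factorization: 764 = 2^2 × 191
By Fermat: n is sum of two squares iff every prime p ≡ 3 (mod 4) appears to even power.
Prime(s) ≡ 3 (mod 4) with odd exponent: [(191, 1)]
Therefore 764 cannot be expressed as a² + b².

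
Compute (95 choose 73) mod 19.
0

Using Lucas' theorem:
Write n=95 and k=73 in base 19:
n in base 19: [5, 0]
k in base 19: [3, 16]
C(95,73) mod 19 = ∏ C(n_i, k_i) mod 19
Digit binomials (mod 19): C(5,3) = 10; C(0,16) = 0 (k_i > n_i)
Product: 10 × 0 = 0 ≡ 0 (mod 19)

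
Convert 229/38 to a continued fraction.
[6; 38]

Euclidean algorithm steps:
229 = 6 × 38 + 1
38 = 38 × 1 + 0
Continued fraction: [6; 38]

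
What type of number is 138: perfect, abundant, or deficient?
abundant

Proper divisors of 138: sum = 1 + 2 + 3 + 6 + 23 + 46 + 69 = 150
Since 150 > 138, 138 is abundant.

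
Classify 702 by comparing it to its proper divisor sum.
abundant

Proper divisors of 702: sum = 1 + 2 + 3 + 6 + 9 + 13 + 18 + 26 + 27 + 39 + 54 + 78 + 117 + 234 + 351 = 978
Since 978 > 702, 702 is abundant.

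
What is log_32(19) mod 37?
7

Baby-step giant-step with step n = ⌈√37⌉ = 7.
Baby steps 32^j mod 37 (j:value) for j=0..6: 0:1, 1:32, 2:25, 3:23, 4:33, 5:20, 6:11.
Giant-step multiplier: 32^(-7) ≡ 32^(36-7) = 32^29 ≡ 2 (mod 37).
Giant steps γ_i = 19·2^i mod 37: γ_0=19, γ_1=1 (in table at j=0).
x = i·n + j = 1·7 + 0 = 7.
Check: 32^7 ≡ 19 (mod 37).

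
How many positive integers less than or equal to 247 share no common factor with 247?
216

247 = 13 × 19
φ(n) = n × ∏(1 - 1/p) for each prime p dividing n
φ(247) = 247 × (1 - 1/13) × (1 - 1/19) = 216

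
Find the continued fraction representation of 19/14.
[1; 2, 1, 4]

Euclidean algorithm steps:
19 = 1 × 14 + 5
14 = 2 × 5 + 4
5 = 1 × 4 + 1
4 = 4 × 1 + 0
Continued fraction: [1; 2, 1, 4]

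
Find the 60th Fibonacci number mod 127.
26

Matrix identity: Q^n = [[F_(n+1), F_n], [F_n, F_(n-1)]] with Q = [[1,1],[1,0]].
n = 60 = 111100₂. Square-and-multiply, entries mod 127:
Q^1 = [[1,1],[1,0]]
Q^3 = (Q^1)²·Q = [[3,2],[2,1]]
Q^7 = (Q^3)²·Q = [[21,13],[13,8]]
Q^15 = (Q^7)²·Q = [[98,102],[102,123]]
Q^30 = (Q^15)² = [[69,63],[63,6]]
Q^60 = (Q^30)² = [[94,26],[26,68]]
F_60 mod 127 = Q^60[0][1] = 26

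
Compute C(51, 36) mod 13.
3

Using Lucas' theorem:
Write n=51 and k=36 in base 13:
n in base 13: [3, 12]
k in base 13: [2, 10]
C(51,36) mod 13 = ∏ C(n_i, k_i) mod 13
Digit binomials (mod 13): C(3,2) = 3; C(12,10) = 66 ≡ 1
Product: 3 × 1 = 3 ≡ 3 (mod 13)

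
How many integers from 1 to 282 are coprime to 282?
92

282 = 2 × 3 × 47
φ(n) = n × ∏(1 - 1/p) for each prime p dividing n
φ(282) = 282 × (1 - 1/2) × (1 - 1/3) × (1 - 1/47) = 92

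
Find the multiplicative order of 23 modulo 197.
49

197 is prime, so ord(23) divides φ(197) = 196.
Divisors of 196: 1, 2, 4, 7, 14, 28, 49, 98, 196.
Repeated squaring: 23^1 ≡ 23, 23^2 ≡ 135, 23^4 ≡ 101, 23^8 ≡ 154, 23^16 ≡ 76, 23^32 ≡ 63, 23^64 ≡ 29, 23^128 ≡ 53 (mod 197).
Test 23^d mod 197 for each divisor d in increasing order:
23^1 ≡ 23
23^2 ≡ 135
23^4 ≡ 101
23^7 = 23^4·23^2·23^1 ≡ 178
23^14 = 23^8·23^4·23^2 ≡ 164
23^28 = 23^16·23^8·23^4 ≡ 104
23^49 = 23^32·23^16·23^1 ≡ 1  ← first divisor giving 1
The order is 49.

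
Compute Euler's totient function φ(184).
88

184 = 2^3 × 23
φ(n) = n × ∏(1 - 1/p) for each prime p dividing n
φ(184) = 184 × (1 - 1/2) × (1 - 1/23) = 88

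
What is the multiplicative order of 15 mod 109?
27

109 is prime, so ord(15) divides φ(109) = 108.
Divisors of 108: 1, 2, 3, 4, 6, 9, 12, 18, 27, 36, 54, 108.
Repeated squaring: 15^1 ≡ 15, 15^2 ≡ 7, 15^4 ≡ 49, 15^8 ≡ 3, 15^16 ≡ 9, 15^32 ≡ 81, 15^64 ≡ 21 (mod 109).
Test 15^d mod 109 for each divisor d in increasing order:
15^1 ≡ 15
15^2 ≡ 7
15^3 = 15^2·15^1 ≡ 105
15^4 ≡ 49
15^6 = 15^4·15^2 ≡ 16
15^9 = 15^8·15^1 ≡ 45
15^12 = 15^8·15^4 ≡ 38
15^18 = 15^16·15^2 ≡ 63
15^27 = 15^16·15^8·15^2·15^1 ≡ 1  ← first divisor giving 1
The order is 27.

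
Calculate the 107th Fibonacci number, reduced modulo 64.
25

Matrix identity: Q^n = [[F_(n+1), F_n], [F_n, F_(n-1)]] with Q = [[1,1],[1,0]].
n = 107 = 1101011₂. Square-and-multiply, entries mod 64:
Q^1 = [[1,1],[1,0]]
Q^3 = (Q^1)²·Q = [[3,2],[2,1]]
Q^6 = (Q^3)² = [[13,8],[8,5]]
Q^13 = (Q^6)²·Q = [[57,41],[41,16]]
Q^26 = (Q^13)² = [[2,49],[49,17]]
Q^53 = (Q^26)²·Q = [[8,37],[37,35]]
Q^107 = (Q^53)²·Q = [[16,25],[25,55]]
F_107 mod 64 = Q^107[0][1] = 25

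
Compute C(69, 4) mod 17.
0

Using Lucas' theorem:
Write n=69 and k=4 in base 17:
n in base 17: [4, 1]
k in base 17: [0, 4]
C(69,4) mod 17 = ∏ C(n_i, k_i) mod 17
Digit binomials (mod 17): C(4,0) = 1; C(1,4) = 0 (k_i > n_i)
Product: 1 × 0 = 0 ≡ 0 (mod 17)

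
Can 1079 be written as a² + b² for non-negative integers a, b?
Not possible

Factorization: 1079 = 13 × 83
By Fermat: n is sum of two squares iff every prime p ≡ 3 (mod 4) appears to even power.
Prime(s) ≡ 3 (mod 4) with odd exponent: [(83, 1)]
Therefore 1079 cannot be expressed as a² + b².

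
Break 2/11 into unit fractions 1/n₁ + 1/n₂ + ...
1/6 + 1/66

Greedy algorithm:
2/11: ceiling(11/2) = 6, use 1/6
1/66: ceiling(66/1) = 66, use 1/66
Result: 2/11 = 1/6 + 1/66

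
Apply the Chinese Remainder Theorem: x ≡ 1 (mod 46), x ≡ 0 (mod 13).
507

Using Chinese Remainder Theorem:
M = 46 × 13 = 598
M1 = 13, M2 = 46
y1 = 13^(-1) mod 46 = 39
y2 = 46^(-1) mod 13 = 2
x = (1×13×39 + 0×46×2) mod 598 = 507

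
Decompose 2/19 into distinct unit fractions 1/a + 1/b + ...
1/10 + 1/190

Greedy algorithm:
2/19: ceiling(19/2) = 10, use 1/10
1/190: ceiling(190/1) = 190, use 1/190
Result: 2/19 = 1/10 + 1/190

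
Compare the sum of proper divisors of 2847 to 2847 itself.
deficient

Proper divisors of 2847: sum = 1 + 3 + 13 + 39 + 73 + 219 + 949 = 1297
Since 1297 < 2847, 2847 is deficient.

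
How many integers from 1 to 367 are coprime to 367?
366

367 = 367
φ(n) = n × ∏(1 - 1/p) for each prime p dividing n
φ(367) = 367 × (1 - 1/367) = 366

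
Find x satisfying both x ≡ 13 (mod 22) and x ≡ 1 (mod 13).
79

Using Chinese Remainder Theorem:
M = 22 × 13 = 286
M1 = 13, M2 = 22
y1 = 13^(-1) mod 22 = 17
y2 = 22^(-1) mod 13 = 3
x = (13×13×17 + 1×22×3) mod 286 = 79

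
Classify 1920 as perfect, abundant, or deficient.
abundant

Proper divisors of 1920: sum = 1 + 2 + 3 + 4 + 5 + 6 + 8 + 10 + ... + 384 + 480 + 640 + 960 (31 divisors) = 4200
Since 4200 > 1920, 1920 is abundant.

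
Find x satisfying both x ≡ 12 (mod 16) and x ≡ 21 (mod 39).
60

Using Chinese Remainder Theorem:
M = 16 × 39 = 624
M1 = 39, M2 = 16
y1 = 39^(-1) mod 16 = 7
y2 = 16^(-1) mod 39 = 22
x = (12×39×7 + 21×16×22) mod 624 = 60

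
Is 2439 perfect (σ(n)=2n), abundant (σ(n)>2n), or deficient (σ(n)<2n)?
deficient

Proper divisors of 2439: sum = 1 + 3 + 9 + 271 + 813 = 1097
Since 1097 < 2439, 2439 is deficient.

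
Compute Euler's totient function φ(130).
48

130 = 2 × 5 × 13
φ(n) = n × ∏(1 - 1/p) for each prime p dividing n
φ(130) = 130 × (1 - 1/2) × (1 - 1/5) × (1 - 1/13) = 48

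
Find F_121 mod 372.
1

Matrix identity: Q^n = [[F_(n+1), F_n], [F_n, F_(n-1)]] with Q = [[1,1],[1,0]].
n = 121 = 1111001₂. Square-and-multiply, entries mod 372:
Q^1 = [[1,1],[1,0]]
Q^3 = (Q^1)²·Q = [[3,2],[2,1]]
Q^7 = (Q^3)²·Q = [[21,13],[13,8]]
Q^15 = (Q^7)²·Q = [[243,238],[238,5]]
Q^30 = (Q^15)² = [[1,248],[248,125]]
Q^60 = (Q^30)² = [[125,0],[0,125]]
Q^121 = (Q^60)²·Q = [[1,1],[1,0]]
F_121 mod 372 = Q^121[0][1] = 1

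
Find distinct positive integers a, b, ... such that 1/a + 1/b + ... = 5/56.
1/12 + 1/168

Greedy algorithm:
5/56: ceiling(56/5) = 12, use 1/12
1/168: ceiling(168/1) = 168, use 1/168
Result: 5/56 = 1/12 + 1/168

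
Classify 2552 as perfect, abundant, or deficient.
abundant

Proper divisors of 2552: sum = 1 + 2 + 4 + 8 + 11 + 22 + 29 + 44 + 58 + 88 + 116 + 232 + 319 + 638 + 1276 = 2848
Since 2848 > 2552, 2552 is abundant.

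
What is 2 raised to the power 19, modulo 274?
126

Repeated squaring. Binary of 19 = 10011.
2^1 ≡ 2 (mod 274); 2^2 ≡ 4 (mod 274); 2^4 ≡ 16 (mod 274); 2^8 ≡ 256 (mod 274); 2^16 ≡ 50 (mod 274)
2^19 = 2^1 × 2^2 × 2^16 ≡ 126 (mod 274)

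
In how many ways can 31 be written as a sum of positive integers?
6842

p(n) counts ways to write n as a sum of positive integers (order ignored).
Euler's pentagonal recurrence: p(k) = p(k-1) + p(k-2) - p(k-5) - p(k-7) + p(k-12) + p(k-15) - ... (offsets j(3j∓1)/2, signs ++--, p(0)=1, p(<0)=0).
DP table for k = 0..30: p(0)=1, p(1)=1, p(2)=2, p(3)=3, p(4)=5, p(5)=7, p(6)=11, p(7)=15, p(8)=22, p(9)=30, p(10)=42, p(11)=56, p(12)=77, p(13)=101, p(14)=135, p(15)=176, p(16)=231, p(17)=297, p(18)=385, p(19)=490, p(20)=627, p(21)=792, p(22)=1002, p(23)=1255, p(24)=1575, p(25)=1958, p(26)=2436, p(27)=3010, p(28)=3718, p(29)=4565, p(30)=5604.
Final step: p(31) = p(30) + p(29) - p(26) - p(24) + p(19) + p(16) - p(9) - p(5)
= 5604 + 4565 - 2436 - 1575 + 490 + 231 - 30 - 7
= 6842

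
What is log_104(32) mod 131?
25

Baby-step giant-step with step n = ⌈√131⌉ = 12.
Baby steps 104^j mod 131 (j:value) for j=0..11: 0:1, 1:104, 2:74, 3:98, 4:105, 5:47, 6:41, 7:72, 8:21, 9:88, 10:113, 11:93.
Giant-step multiplier: 104^(-12) ≡ 104^(130-12) = 104^118 ≡ 125 (mod 131).
Giant steps γ_i = 32·125^i mod 131: γ_0=32, γ_1=70, γ_2=104 (in table at j=1).
x = i·n + j = 2·12 + 1 = 25.
Check: 104^25 ≡ 32 (mod 131).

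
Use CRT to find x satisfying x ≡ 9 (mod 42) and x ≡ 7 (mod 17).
177

Using Chinese Remainder Theorem:
M = 42 × 17 = 714
M1 = 17, M2 = 42
y1 = 17^(-1) mod 42 = 5
y2 = 42^(-1) mod 17 = 15
x = (9×17×5 + 7×42×15) mod 714 = 177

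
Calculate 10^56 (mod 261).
1

Repeated squaring. Binary of 56 = 111000.
10^1 ≡ 10 (mod 261); 10^2 ≡ 100 (mod 261); 10^4 ≡ 82 (mod 261); 10^8 ≡ 199 (mod 261); 10^16 ≡ 190 (mod 261); 10^32 ≡ 82 (mod 261)
10^56 = 10^8 × 10^16 × 10^32 ≡ 1 (mod 261)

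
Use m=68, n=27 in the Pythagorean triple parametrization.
(3895, 3672, 5353)

Euclid's formula: a = m² - n², b = 2mn, c = m² + n²
m = 68, n = 27
a = 68² - 27² = 4624 - 729 = 3895
b = 2 × 68 × 27 = 3672
c = 68² + 27² = 4624 + 729 = 5353
Verification: 3895² + 3672² = 15171025 + 13483584 = 28654609 = 5353² ✓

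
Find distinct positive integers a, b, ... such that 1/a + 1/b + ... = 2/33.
1/17 + 1/561

Greedy algorithm:
2/33: ceiling(33/2) = 17, use 1/17
1/561: ceiling(561/1) = 561, use 1/561
Result: 2/33 = 1/17 + 1/561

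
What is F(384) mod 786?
516

Matrix identity: Q^n = [[F_(n+1), F_n], [F_n, F_(n-1)]] with Q = [[1,1],[1,0]].
n = 384 = 110000000₂. Square-and-multiply, entries mod 786:
Q^1 = [[1,1],[1,0]]
Q^3 = (Q^1)²·Q = [[3,2],[2,1]]
Q^6 = (Q^3)² = [[13,8],[8,5]]
Q^12 = (Q^6)² = [[233,144],[144,89]]
Q^24 = (Q^12)² = [[355,780],[780,361]]
Q^48 = (Q^24)² = [[301,420],[420,667]]
Q^96 = (Q^48)² = [[547,198],[198,349]]
Q^192 = (Q^96)² = [[433,558],[558,661]]
Q^384 = (Q^192)² = [[529,516],[516,13]]
F_384 mod 786 = Q^384[0][1] = 516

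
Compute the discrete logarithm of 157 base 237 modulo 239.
62

Baby-step giant-step with step n = ⌈√239⌉ = 16.
Baby steps 237^j mod 239 (j:value) for j=0..15: 0:1, 1:237, 2:4, 3:231, 4:16, 5:207, 6:64, 7:111, 8:17, 9:205, 10:68, 11:103, 12:33, 13:173, 14:132, 15:214.
Giant-step multiplier: 237^(-16) ≡ 237^(238-16) = 237^222 ≡ 196 (mod 239).
Giant steps γ_i = 157·196^i mod 239: γ_0=157, γ_1=180, γ_2=147, γ_3=132 (in table at j=14).
x = i·n + j = 3·16 + 14 = 62.
Check: 237^62 ≡ 157 (mod 239).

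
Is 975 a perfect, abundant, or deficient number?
deficient

Proper divisors of 975: sum = 1 + 3 + 5 + 13 + 15 + 25 + 39 + 65 + 75 + 195 + 325 = 761
Since 761 < 975, 975 is deficient.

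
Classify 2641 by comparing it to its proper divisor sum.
deficient

Proper divisors of 2641: sum = 1 + 19 + 139 = 159
Since 159 < 2641, 2641 is deficient.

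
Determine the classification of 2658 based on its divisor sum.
abundant

Proper divisors of 2658: sum = 1 + 2 + 3 + 6 + 443 + 886 + 1329 = 2670
Since 2670 > 2658, 2658 is abundant.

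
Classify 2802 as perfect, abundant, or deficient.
abundant

Proper divisors of 2802: sum = 1 + 2 + 3 + 6 + 467 + 934 + 1401 = 2814
Since 2814 > 2802, 2802 is abundant.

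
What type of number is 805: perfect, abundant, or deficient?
deficient

Proper divisors of 805: sum = 1 + 5 + 7 + 23 + 35 + 115 + 161 = 347
Since 347 < 805, 805 is deficient.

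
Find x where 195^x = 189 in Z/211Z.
172

Baby-step giant-step with step n = ⌈√211⌉ = 15.
Baby steps 195^j mod 211 (j:value) for j=0..14: 0:1, 1:195, 2:45, 3:124, 4:126, 5:94, 6:184, 7:10, 8:51, 9:28, 10:185, 11:205, 12:96, 13:152, 14:100.
Giant-step multiplier: 195^(-15) ≡ 195^(210-15) = 195^195 ≡ 12 (mod 211).
Giant steps γ_i = 189·12^i mod 211: γ_0=189, γ_1=158, γ_2=208, γ_3=175, γ_4=201, γ_5=91, γ_6=37, γ_7=22, γ_8=53, γ_9=3, γ_10=36, γ_11=10 (in table at j=7).
x = i·n + j = 11·15 + 7 = 172.
Check: 195^172 ≡ 189 (mod 211).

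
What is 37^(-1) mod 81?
46

gcd(37, 81) = 1, so the inverse exists.
Extended Euclidean algorithm on (81, 37):
81 = 2 × 37 + 7  ⟹  7 = (1)·81 + (-2)·37
37 = 5 × 7 + 2  ⟹  2 = (-5)·81 + (11)·37
7 = 3 × 2 + 1  ⟹  1 = (16)·81 + (-35)·37
So (-35)·37 ≡ 1 (mod 81), i.e. 37^(-1) ≡ -35 ≡ 46 (mod 81).
Check: 37 × 46 = 1702 ≡ 1 (mod 81)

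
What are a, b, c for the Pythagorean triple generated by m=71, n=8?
(4977, 1136, 5105)

Euclid's formula: a = m² - n², b = 2mn, c = m² + n²
m = 71, n = 8
a = 71² - 8² = 5041 - 64 = 4977
b = 2 × 71 × 8 = 1136
c = 71² + 8² = 5041 + 64 = 5105
Verification: 4977² + 1136² = 24770529 + 1290496 = 26061025 = 5105² ✓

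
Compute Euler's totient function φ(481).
432

481 = 13 × 37
φ(n) = n × ∏(1 - 1/p) for each prime p dividing n
φ(481) = 481 × (1 - 1/13) × (1 - 1/37) = 432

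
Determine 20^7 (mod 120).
80

Repeated squaring. Binary of 7 = 111.
20^1 ≡ 20 (mod 120); 20^2 ≡ 40 (mod 120); 20^4 ≡ 40 (mod 120)
20^7 = 20^1 × 20^2 × 20^4 ≡ 80 (mod 120)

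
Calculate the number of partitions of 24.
1575

p(n) counts ways to write n as a sum of positive integers (order ignored).
Euler's pentagonal recurrence: p(k) = p(k-1) + p(k-2) - p(k-5) - p(k-7) + p(k-12) + p(k-15) - ... (offsets j(3j∓1)/2, signs ++--, p(0)=1, p(<0)=0).
DP table for k = 0..23: p(0)=1, p(1)=1, p(2)=2, p(3)=3, p(4)=5, p(5)=7, p(6)=11, p(7)=15, p(8)=22, p(9)=30, p(10)=42, p(11)=56, p(12)=77, p(13)=101, p(14)=135, p(15)=176, p(16)=231, p(17)=297, p(18)=385, p(19)=490, p(20)=627, p(21)=792, p(22)=1002, p(23)=1255.
Final step: p(24) = p(23) + p(22) - p(19) - p(17) + p(12) + p(9) - p(2)
= 1255 + 1002 - 490 - 297 + 77 + 30 - 2
= 1575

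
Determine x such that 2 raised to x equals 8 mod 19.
3

Baby-step giant-step with step n = ⌈√19⌉ = 5.
Baby steps 2^j mod 19 (j:value) for j=0..4: 0:1, 1:2, 2:4, 3:8, 4:16.
h = 8 is already in the table at j=3, so x = 3.
Check: 2^3 ≡ 8 (mod 19).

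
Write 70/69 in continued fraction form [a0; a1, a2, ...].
[1; 69]

Euclidean algorithm steps:
70 = 1 × 69 + 1
69 = 69 × 1 + 0
Continued fraction: [1; 69]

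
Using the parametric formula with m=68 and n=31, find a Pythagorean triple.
(3663, 4216, 5585)

Euclid's formula: a = m² - n², b = 2mn, c = m² + n²
m = 68, n = 31
a = 68² - 31² = 4624 - 961 = 3663
b = 2 × 68 × 31 = 4216
c = 68² + 31² = 4624 + 961 = 5585
Verification: 3663² + 4216² = 13417569 + 17774656 = 31192225 = 5585² ✓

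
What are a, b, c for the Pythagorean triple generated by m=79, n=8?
(6177, 1264, 6305)

Euclid's formula: a = m² - n², b = 2mn, c = m² + n²
m = 79, n = 8
a = 79² - 8² = 6241 - 64 = 6177
b = 2 × 79 × 8 = 1264
c = 79² + 8² = 6241 + 64 = 6305
Verification: 6177² + 1264² = 38155329 + 1597696 = 39753025 = 6305² ✓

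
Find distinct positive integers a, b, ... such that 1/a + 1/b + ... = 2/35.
1/18 + 1/630

Greedy algorithm:
2/35: ceiling(35/2) = 18, use 1/18
1/630: ceiling(630/1) = 630, use 1/630
Result: 2/35 = 1/18 + 1/630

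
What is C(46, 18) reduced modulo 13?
11

Using Lucas' theorem:
Write n=46 and k=18 in base 13:
n in base 13: [3, 7]
k in base 13: [1, 5]
C(46,18) mod 13 = ∏ C(n_i, k_i) mod 13
Digit binomials (mod 13): C(3,1) = 3; C(7,5) = 21 ≡ 8
Product: 3 × 8 = 24 ≡ 11 (mod 13)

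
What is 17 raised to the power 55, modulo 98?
45

Repeated squaring. Binary of 55 = 110111.
17^1 ≡ 17 (mod 98); 17^2 ≡ 93 (mod 98); 17^4 ≡ 25 (mod 98); 17^8 ≡ 37 (mod 98); 17^16 ≡ 95 (mod 98); 17^32 ≡ 9 (mod 98)
17^55 = 17^1 × 17^2 × 17^4 × 17^16 × 17^32 ≡ 45 (mod 98)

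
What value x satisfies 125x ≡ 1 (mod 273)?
83

gcd(125, 273) = 1, so the inverse exists.
Extended Euclidean algorithm on (273, 125):
273 = 2 × 125 + 23  ⟹  23 = (1)·273 + (-2)·125
125 = 5 × 23 + 10  ⟹  10 = (-5)·273 + (11)·125
23 = 2 × 10 + 3  ⟹  3 = (11)·273 + (-24)·125
10 = 3 × 3 + 1  ⟹  1 = (-38)·273 + (83)·125
So (83)·125 ≡ 1 (mod 273), i.e. 125^(-1) ≡ 83 (mod 273).
Check: 125 × 83 = 10375 ≡ 1 (mod 273)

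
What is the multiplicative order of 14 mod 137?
34

137 is prime, so ord(14) divides φ(137) = 136.
Divisors of 136: 1, 2, 4, 8, 17, 34, 68, 136.
Repeated squaring: 14^1 ≡ 14, 14^2 ≡ 59, 14^4 ≡ 56, 14^8 ≡ 122, 14^16 ≡ 88, 14^32 ≡ 72, 14^64 ≡ 115, 14^128 ≡ 73 (mod 137).
Test 14^d mod 137 for each divisor d in increasing order:
14^1 ≡ 14
14^2 ≡ 59
14^4 ≡ 56
14^8 ≡ 122
14^17 = 14^16·14^1 ≡ 136
14^34 = 14^32·14^2 ≡ 1  ← first divisor giving 1
The order is 34.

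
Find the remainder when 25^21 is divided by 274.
173

Repeated squaring. Binary of 21 = 10101.
25^1 ≡ 25 (mod 274); 25^2 ≡ 77 (mod 274); 25^4 ≡ 175 (mod 274); 25^8 ≡ 211 (mod 274); 25^16 ≡ 133 (mod 274)
25^21 = 25^1 × 25^4 × 25^16 ≡ 173 (mod 274)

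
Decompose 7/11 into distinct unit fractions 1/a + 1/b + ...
1/2 + 1/8 + 1/88

Greedy algorithm:
7/11: ceiling(11/7) = 2, use 1/2
3/22: ceiling(22/3) = 8, use 1/8
1/88: ceiling(88/1) = 88, use 1/88
Result: 7/11 = 1/2 + 1/8 + 1/88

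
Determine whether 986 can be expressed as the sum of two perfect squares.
5² + 31² (a=5, b=31)

Factorization: 986 = 2 × 17 × 29
By Fermat: n is sum of two squares iff every prime p ≡ 3 (mod 4) appears to even power.
All primes ≡ 3 (mod 4) appear to even power.
Search a = 0, 1, 2, … for 986 - a² a perfect square: first hit at a = 5: 986 - 25 = 961 = 31².
986 = 5² + 31² = 25 + 961 ✓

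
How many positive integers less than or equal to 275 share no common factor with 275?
200

275 = 5^2 × 11
φ(n) = n × ∏(1 - 1/p) for each prime p dividing n
φ(275) = 275 × (1 - 1/5) × (1 - 1/11) = 200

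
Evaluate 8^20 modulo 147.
43

Repeated squaring. Binary of 20 = 10100.
8^1 ≡ 8 (mod 147); 8^2 ≡ 64 (mod 147); 8^4 ≡ 127 (mod 147); 8^8 ≡ 106 (mod 147); 8^16 ≡ 64 (mod 147)
8^20 = 8^4 × 8^16 ≡ 43 (mod 147)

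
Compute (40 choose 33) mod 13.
0

Using Lucas' theorem:
Write n=40 and k=33 in base 13:
n in base 13: [3, 1]
k in base 13: [2, 7]
C(40,33) mod 13 = ∏ C(n_i, k_i) mod 13
Digit binomials (mod 13): C(3,2) = 3; C(1,7) = 0 (k_i > n_i)
Product: 3 × 0 = 0 ≡ 0 (mod 13)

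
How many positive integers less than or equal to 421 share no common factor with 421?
420

421 = 421
φ(n) = n × ∏(1 - 1/p) for each prime p dividing n
φ(421) = 421 × (1 - 1/421) = 420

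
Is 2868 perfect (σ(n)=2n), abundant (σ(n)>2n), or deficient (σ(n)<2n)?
abundant

Proper divisors of 2868: sum = 1 + 2 + 3 + 4 + 6 + 12 + 239 + 478 + 717 + 956 + 1434 = 3852
Since 3852 > 2868, 2868 is abundant.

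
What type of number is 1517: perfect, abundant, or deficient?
deficient

Proper divisors of 1517: sum = 1 + 37 + 41 = 79
Since 79 < 1517, 1517 is deficient.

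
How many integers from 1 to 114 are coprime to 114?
36

114 = 2 × 3 × 19
φ(n) = n × ∏(1 - 1/p) for each prime p dividing n
φ(114) = 114 × (1 - 1/2) × (1 - 1/3) × (1 - 1/19) = 36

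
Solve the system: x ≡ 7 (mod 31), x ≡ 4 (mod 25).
379

Using Chinese Remainder Theorem:
M = 31 × 25 = 775
M1 = 25, M2 = 31
y1 = 25^(-1) mod 31 = 5
y2 = 31^(-1) mod 25 = 21
x = (7×25×5 + 4×31×21) mod 775 = 379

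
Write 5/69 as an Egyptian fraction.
1/14 + 1/966

Greedy algorithm:
5/69: ceiling(69/5) = 14, use 1/14
1/966: ceiling(966/1) = 966, use 1/966
Result: 5/69 = 1/14 + 1/966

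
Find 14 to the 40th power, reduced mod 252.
112

Repeated squaring. Binary of 40 = 101000.
14^1 ≡ 14 (mod 252); 14^2 ≡ 196 (mod 252); 14^4 ≡ 112 (mod 252); 14^8 ≡ 196 (mod 252); 14^16 ≡ 112 (mod 252); 14^32 ≡ 196 (mod 252)
14^40 = 14^8 × 14^32 ≡ 112 (mod 252)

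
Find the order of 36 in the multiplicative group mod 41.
20

41 is prime, so ord(36) divides φ(41) = 40.
Divisors of 40: 1, 2, 4, 5, 8, 10, 20, 40.
Repeated squaring: 36^1 ≡ 36, 36^2 ≡ 25, 36^4 ≡ 10, 36^8 ≡ 18, 36^16 ≡ 37, 36^32 ≡ 16 (mod 41).
Test 36^d mod 41 for each divisor d in increasing order:
36^1 ≡ 36
36^2 ≡ 25
36^4 ≡ 10
36^5 = 36^4·36^1 ≡ 32
36^8 ≡ 18
36^10 = 36^8·36^2 ≡ 40
36^20 = 36^16·36^4 ≡ 1  ← first divisor giving 1
The order is 20.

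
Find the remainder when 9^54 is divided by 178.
73

Repeated squaring. Binary of 54 = 110110.
9^1 ≡ 9 (mod 178); 9^2 ≡ 81 (mod 178); 9^4 ≡ 153 (mod 178); 9^8 ≡ 91 (mod 178); 9^16 ≡ 93 (mod 178); 9^32 ≡ 105 (mod 178)
9^54 = 9^2 × 9^4 × 9^16 × 9^32 ≡ 73 (mod 178)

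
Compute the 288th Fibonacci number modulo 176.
32

Matrix identity: Q^n = [[F_(n+1), F_n], [F_n, F_(n-1)]] with Q = [[1,1],[1,0]].
n = 288 = 100100000₂. Square-and-multiply, entries mod 176:
Q^1 = [[1,1],[1,0]]
Q^2 = (Q^1)² = [[2,1],[1,1]]
Q^4 = (Q^2)² = [[5,3],[3,2]]
Q^9 = (Q^4)²·Q = [[55,34],[34,21]]
Q^18 = (Q^9)² = [[133,120],[120,13]]
Q^36 = (Q^18)² = [[57,96],[96,137]]
Q^72 = (Q^36)² = [[145,144],[144,1]]
Q^144 = (Q^72)² = [[49,80],[80,145]]
Q^288 = (Q^144)² = [[1,32],[32,145]]
F_288 mod 176 = Q^288[0][1] = 32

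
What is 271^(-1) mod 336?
31

gcd(271, 336) = 1, so the inverse exists.
Extended Euclidean algorithm on (336, 271):
336 = 1 × 271 + 65  ⟹  65 = (1)·336 + (-1)·271
271 = 4 × 65 + 11  ⟹  11 = (-4)·336 + (5)·271
65 = 5 × 11 + 10  ⟹  10 = (21)·336 + (-26)·271
11 = 1 × 10 + 1  ⟹  1 = (-25)·336 + (31)·271
So (31)·271 ≡ 1 (mod 336), i.e. 271^(-1) ≡ 31 (mod 336).
Check: 271 × 31 = 8401 ≡ 1 (mod 336)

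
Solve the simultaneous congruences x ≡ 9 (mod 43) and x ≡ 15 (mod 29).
740

Using Chinese Remainder Theorem:
M = 43 × 29 = 1247
M1 = 29, M2 = 43
y1 = 29^(-1) mod 43 = 3
y2 = 43^(-1) mod 29 = 27
x = (9×29×3 + 15×43×27) mod 1247 = 740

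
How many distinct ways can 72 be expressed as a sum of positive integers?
5392783

p(n) counts ways to write n as a sum of positive integers (order ignored).
Euler's pentagonal recurrence: p(k) = p(k-1) + p(k-2) - p(k-5) - p(k-7) + p(k-12) + p(k-15) - ... (offsets j(3j∓1)/2, signs ++--, p(0)=1, p(<0)=0).
DP table for k = 0..71: p(0)=1, p(1)=1, p(2)=2, p(3)=3, p(4)=5, p(5)=7, p(6)=11, p(7)=15, p(8)=22, p(9)=30, p(10)=42, p(11)=56, p(12)=77, p(13)=101, p(14)=135, p(15)=176, p(16)=231, p(17)=297, p(18)=385, p(19)=490, p(20)=627, p(21)=792, p(22)=1002, p(23)=1255, p(24)=1575, p(25)=1958, p(26)=2436, p(27)=3010, p(28)=3718, p(29)=4565, p(30)=5604, p(31)=6842, p(32)=8349, p(33)=10143, p(34)=12310, p(35)=14883, p(36)=17977, p(37)=21637, p(38)=26015, p(39)=31185, p(40)=37338, p(41)=44583, p(42)=53174, p(43)=63261, p(44)=75175, p(45)=89134, p(46)=105558, p(47)=124754, p(48)=147273, p(49)=173525, p(50)=204226, p(51)=239943, p(52)=281589, p(53)=329931, p(54)=386155, p(55)=451276, p(56)=526823, p(57)=614154, p(58)=715220, p(59)=831820, p(60)=966467, p(61)=1121505, p(62)=1300156, p(63)=1505499, p(64)=1741630, p(65)=2012558, p(66)=2323520, p(67)=2679689, p(68)=3087735, p(69)=3554345, p(70)=4087968, p(71)=4697205.
Final step: p(72) = p(71) + p(70) - p(67) - p(65) + p(60) + p(57) - p(50) - p(46) + p(37) + p(32) - p(21) - p(15) + p(2)
= 4697205 + 4087968 - 2679689 - 2012558 + 966467 + 614154 - 204226 - 105558 + 21637 + 8349 - 792 - 176 + 2
= 5392783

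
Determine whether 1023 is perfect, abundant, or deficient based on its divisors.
deficient

Proper divisors of 1023: sum = 1 + 3 + 11 + 31 + 33 + 93 + 341 = 513
Since 513 < 1023, 1023 is deficient.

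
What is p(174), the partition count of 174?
397125074750

p(n) counts ways to write n as a sum of positive integers (order ignored).
Euler's pentagonal recurrence: p(k) = p(k-1) + p(k-2) - p(k-5) - p(k-7) + p(k-12) + p(k-15) - ... (offsets j(3j∓1)/2, signs ++--, p(0)=1, p(<0)=0).
DP table for k = 0..173: p(0)=1, p(1)=1, p(2)=2, p(3)=3, p(4)=5, p(5)=7, p(6)=11, p(7)=15, p(8)=22, p(9)=30, p(10)=42, p(11)=56, p(12)=77, p(13)=101, p(14)=135, p(15)=176, p(16)=231, p(17)=297, p(18)=385, p(19)=490, p(20)=627, p(21)=792, p(22)=1002, p(23)=1255, p(24)=1575, p(25)=1958, p(26)=2436, p(27)=3010, p(28)=3718, p(29)=4565, p(30)=5604, p(31)=6842, p(32)=8349, p(33)=10143, p(34)=12310, p(35)=14883, p(36)=17977, p(37)=21637, p(38)=26015, p(39)=31185, p(40)=37338, p(41)=44583, p(42)=53174, p(43)=63261, p(44)=75175, p(45)=89134, p(46)=105558, p(47)=124754, p(48)=147273, p(49)=173525, p(50)=204226, p(51)=239943, p(52)=281589, p(53)=329931, p(54)=386155, p(55)=451276, p(56)=526823, p(57)=614154, p(58)=715220, p(59)=831820, p(60)=966467, p(61)=1121505, p(62)=1300156, p(63)=1505499, p(64)=1741630, p(65)=2012558, p(66)=2323520, p(67)=2679689, p(68)=3087735, p(69)=3554345, p(70)=4087968, p(71)=4697205, p(72)=5392783, p(73)=6185689, p(74)=7089500, p(75)=8118264, p(76)=9289091, p(77)=10619863, p(78)=12132164, p(79)=13848650, p(80)=15796476, p(81)=18004327, p(82)=20506255, p(83)=23338469, p(84)=26543660, p(85)=30167357, p(86)=34262962, p(87)=38887673, p(88)=44108109, p(89)=49995925, p(90)=56634173, p(91)=64112359, p(92)=72533807, p(93)=82010177, p(94)=92669720, p(95)=104651419, p(96)=118114304, p(97)=133230930, p(98)=150198136, p(99)=169229875, p(100)=190569292, p(101)=214481126, p(102)=241265379, p(103)=271248950, p(104)=304801365, p(105)=342325709, p(106)=384276336, p(107)=431149389, p(108)=483502844, p(109)=541946240, p(110)=607163746, p(111)=679903203, p(112)=761002156, p(113)=851376628, p(114)=952050665, p(115)=1064144451, p(116)=1188908248, p(117)=1327710076, p(118)=1482074143, p(119)=1653668665, p(120)=1844349560, p(121)=2056148051, p(122)=2291320912, p(123)=2552338241, p(124)=2841940500, p(125)=3163127352, p(126)=3519222692, p(127)=3913864295, p(128)=4351078600, p(129)=4835271870, p(130)=5371315400, p(131)=5964539504, p(132)=6620830889, p(133)=7346629512, p(134)=8149040695, p(135)=9035836076, p(136)=10015581680, p(137)=11097645016, p(138)=12292341831, p(139)=13610949895, p(140)=15065878135, p(141)=16670689208, p(142)=18440293320, p(143)=20390982757, p(144)=22540654445, p(145)=24908858009, p(146)=27517052599, p(147)=30388671978, p(148)=33549419497, p(149)=37027355200, p(150)=40853235313, p(151)=45060624582, p(152)=49686288421, p(153)=54770336324, p(154)=60356673280, p(155)=66493182097, p(156)=73232243759, p(157)=80630964769, p(158)=88751778802, p(159)=97662728555, p(160)=107438159466, p(161)=118159068427, p(162)=129913904637, p(163)=142798995930, p(164)=156919475295, p(165)=172389800255, p(166)=189334822579, p(167)=207890420102, p(168)=228204732751, p(169)=250438925115, p(170)=274768617130, p(171)=301384802048, p(172)=330495499613, p(173)=362326859895.
Final step: p(174) = p(173) + p(172) - p(169) - p(167) + p(162) + p(159) - p(152) - p(148) + p(139) + p(134) - p(123) - p(117) + p(104) + p(97) - p(82) - p(74) + p(57) + p(48) - p(29) - p(19)
= 362326859895 + 330495499613 - 250438925115 - 207890420102 + 129913904637 + 97662728555 - 49686288421 - 33549419497 + 13610949895 + 8149040695 - 2552338241 - 1327710076 + 304801365 + 133230930 - 20506255 - 7089500 + 614154 + 147273 - 4565 - 490
= 397125074750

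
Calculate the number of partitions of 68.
3087735

p(n) counts ways to write n as a sum of positive integers (order ignored).
Euler's pentagonal recurrence: p(k) = p(k-1) + p(k-2) - p(k-5) - p(k-7) + p(k-12) + p(k-15) - ... (offsets j(3j∓1)/2, signs ++--, p(0)=1, p(<0)=0).
DP table for k = 0..67: p(0)=1, p(1)=1, p(2)=2, p(3)=3, p(4)=5, p(5)=7, p(6)=11, p(7)=15, p(8)=22, p(9)=30, p(10)=42, p(11)=56, p(12)=77, p(13)=101, p(14)=135, p(15)=176, p(16)=231, p(17)=297, p(18)=385, p(19)=490, p(20)=627, p(21)=792, p(22)=1002, p(23)=1255, p(24)=1575, p(25)=1958, p(26)=2436, p(27)=3010, p(28)=3718, p(29)=4565, p(30)=5604, p(31)=6842, p(32)=8349, p(33)=10143, p(34)=12310, p(35)=14883, p(36)=17977, p(37)=21637, p(38)=26015, p(39)=31185, p(40)=37338, p(41)=44583, p(42)=53174, p(43)=63261, p(44)=75175, p(45)=89134, p(46)=105558, p(47)=124754, p(48)=147273, p(49)=173525, p(50)=204226, p(51)=239943, p(52)=281589, p(53)=329931, p(54)=386155, p(55)=451276, p(56)=526823, p(57)=614154, p(58)=715220, p(59)=831820, p(60)=966467, p(61)=1121505, p(62)=1300156, p(63)=1505499, p(64)=1741630, p(65)=2012558, p(66)=2323520, p(67)=2679689.
Final step: p(68) = p(67) + p(66) - p(63) - p(61) + p(56) + p(53) - p(46) - p(42) + p(33) + p(28) - p(17) - p(11)
= 2679689 + 2323520 - 1505499 - 1121505 + 526823 + 329931 - 105558 - 53174 + 10143 + 3718 - 297 - 56
= 3087735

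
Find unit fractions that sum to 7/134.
1/20 + 1/447 + 1/598980

Greedy algorithm:
7/134: ceiling(134/7) = 20, use 1/20
3/1340: ceiling(1340/3) = 447, use 1/447
1/598980: ceiling(598980/1) = 598980, use 1/598980
Result: 7/134 = 1/20 + 1/447 + 1/598980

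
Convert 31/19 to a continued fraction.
[1; 1, 1, 1, 2, 2]

Euclidean algorithm steps:
31 = 1 × 19 + 12
19 = 1 × 12 + 7
12 = 1 × 7 + 5
7 = 1 × 5 + 2
5 = 2 × 2 + 1
2 = 2 × 1 + 0
Continued fraction: [1; 1, 1, 1, 2, 2]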